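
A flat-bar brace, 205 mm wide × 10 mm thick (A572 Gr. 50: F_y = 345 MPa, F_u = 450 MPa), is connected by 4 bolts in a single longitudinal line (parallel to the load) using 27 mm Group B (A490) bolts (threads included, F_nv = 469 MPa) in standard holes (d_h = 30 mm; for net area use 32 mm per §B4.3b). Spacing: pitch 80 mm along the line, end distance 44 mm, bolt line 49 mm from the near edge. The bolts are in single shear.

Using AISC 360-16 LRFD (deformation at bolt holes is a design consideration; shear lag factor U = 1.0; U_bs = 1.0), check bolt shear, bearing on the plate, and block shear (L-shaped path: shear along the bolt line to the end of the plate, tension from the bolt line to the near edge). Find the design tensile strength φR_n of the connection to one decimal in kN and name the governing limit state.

Bolt shear: A_b = π(27)²/4 = 572.56 mm². φR_n = 0.75 × 469 × 572.56 × 4 × 1 = 805.6 kN.
Bearing (10 mm plate, F_u = 450 MPa): end bolts L_c = 44 − 30/2 = 29, R_n = min(1.2×29×10×450, 2.4×27×10×450) = 156.6 kN/bolt; interior L_c = 80 − 30 = 50, R_n = 270 kN/bolt. φR_n = 0.75 × (1×156.6 + 3×270) = 725.0 kN.
Block shear: shear path 1×[44+3×80] = 1×284 mm, A_gv = 2840, A_nv = 1×(284 − 3.5×32)×10 = 1720 mm²; tension to near edge: (49 − 0.5×32)×10 = 330 mm². R_n = min(0.6×450×1720, 0.6×345×2840) + 1.0×450×330 = min(464.4, 587.88) + 148.5 = 612.9 kN. φR_n = 0.75 × 612.9 = 459.7 kN.
Governing: min(805.6, 725.0, 459.7) = 459.7 kN → block shear.

459.7 kN (block shear governs)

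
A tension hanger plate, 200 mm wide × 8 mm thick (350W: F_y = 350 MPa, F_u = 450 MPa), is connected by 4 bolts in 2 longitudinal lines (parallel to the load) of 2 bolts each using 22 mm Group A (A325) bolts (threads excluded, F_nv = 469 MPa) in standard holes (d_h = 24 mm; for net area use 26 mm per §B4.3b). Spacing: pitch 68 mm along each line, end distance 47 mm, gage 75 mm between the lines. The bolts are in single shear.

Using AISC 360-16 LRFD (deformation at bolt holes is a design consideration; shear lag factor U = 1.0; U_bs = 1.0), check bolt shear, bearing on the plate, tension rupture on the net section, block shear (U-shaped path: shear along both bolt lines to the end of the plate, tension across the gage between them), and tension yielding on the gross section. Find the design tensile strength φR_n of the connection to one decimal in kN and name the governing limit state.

378.5 kN (block shear governs)

Bolt shear: A_b = π(22)²/4 = 380.13 mm². φR_n = 0.75 × 469 × 380.13 × 4 × 1 = 534.8 kN.
Bearing (8 mm plate, F_u = 450 MPa): end bolts L_c = 47 − 24/2 = 35, R_n = min(1.2×35×8×450, 2.4×22×8×450) = 151.2 kN/bolt; interior L_c = 68 − 24 = 44, R_n = 190.08 kN/bolt. φR_n = 0.75 × (2×151.2 + 2×190.08) = 511.9 kN.
Tension rupture (net): A_n = (200 − 2×26)×8 = 1184 mm² (U = 1.0, A_e = A_n). φR_n = 0.75 × 450 × 1184 = 399.6 kN.
Block shear: shear path 2×[47+1×68] = 2×115 mm, A_gv = 1840, A_nv = 2×(115 − 1.5×26)×8 = 1216 mm²; tension across gage: (75 − 1×26)×8 = 392 mm². R_n = min(0.6×450×1216, 0.6×350×1840) + 1.0×450×392 = min(328.32, 386.4) + 176.4 = 504.72 kN. φR_n = 0.75 × 504.72 = 378.5 kN.
Tension yield (gross): A_g = 200×8 = 1600 mm². φR_n = 0.90 × 350 × 1600 = 504.0 kN.
Governing: min(534.8, 511.9, 399.6, 378.5, 504.0) = 378.5 kN → block shear.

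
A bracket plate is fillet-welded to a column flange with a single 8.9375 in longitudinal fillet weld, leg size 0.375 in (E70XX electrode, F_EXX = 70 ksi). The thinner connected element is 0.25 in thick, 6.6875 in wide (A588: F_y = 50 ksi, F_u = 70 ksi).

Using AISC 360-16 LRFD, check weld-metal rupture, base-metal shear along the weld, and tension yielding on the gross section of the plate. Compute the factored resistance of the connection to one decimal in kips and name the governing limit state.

67.0 kips (base-metal shear governs)

Weld metal: throat = 0.707×0.375 = 0.26513 in, L = 8.9375 in. φR_n = 0.75 × 0.6 × 70 × 0.26513 × 8.9375 = 74.6 kips.
Base metal shear (0.25 in plate): yield φR_n = 1.0×0.6×50×0.25×8.9375 = 67.0 kips; rupture φR_n = 0.75×0.6×70×0.25×8.9375 = 70.4 kips; take 67.0 kips (yield).
Tension yield (gross): A_g = 6.6875×0.25 = 1.6719 in². φR_n = 0.90 × 50 × 1.6719 = 75.2 kips.
Governing: min(74.6, 67.0, 75.2) = 67.0 kips → base-metal shear.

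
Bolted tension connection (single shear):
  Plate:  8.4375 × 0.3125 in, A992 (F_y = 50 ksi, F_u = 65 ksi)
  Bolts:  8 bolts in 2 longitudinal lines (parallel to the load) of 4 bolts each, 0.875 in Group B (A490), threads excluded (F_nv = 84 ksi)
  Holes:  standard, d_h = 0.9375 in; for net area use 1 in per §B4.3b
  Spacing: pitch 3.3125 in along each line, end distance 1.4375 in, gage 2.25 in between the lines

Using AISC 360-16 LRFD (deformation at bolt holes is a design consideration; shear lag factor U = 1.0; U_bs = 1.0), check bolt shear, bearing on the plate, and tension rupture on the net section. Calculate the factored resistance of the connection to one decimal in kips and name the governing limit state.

Bolt shear: A_b = π(0.875)²/4 = 0.60132 in². φR_n = 0.75 × 84 × 0.60132 × 8 × 1 = 303.1 kips.
Bearing (0.3125 in plate, F_u = 65 ksi): end bolts L_c = 1.4375 − 0.9375/2 = 0.96875, R_n = min(1.2×0.96875×0.3125×65, 2.4×0.875×0.3125×65) = 23.613 kips/bolt; interior L_c = 3.3125 − 0.9375 = 2.375, R_n = 42.656 kips/bolt. φR_n = 0.75 × (2×23.613 + 6×42.656) = 227.4 kips.
Tension rupture (net): A_n = (8.4375 − 2×1)×0.3125 = 2.0117 in² (U = 1.0, A_e = A_n). φR_n = 0.75 × 65 × 2.0117 = 98.1 kips.
Governing: min(303.1, 227.4, 98.1) = 98.1 kips → net-section rupture.

98.1 kips (net-section rupture governs)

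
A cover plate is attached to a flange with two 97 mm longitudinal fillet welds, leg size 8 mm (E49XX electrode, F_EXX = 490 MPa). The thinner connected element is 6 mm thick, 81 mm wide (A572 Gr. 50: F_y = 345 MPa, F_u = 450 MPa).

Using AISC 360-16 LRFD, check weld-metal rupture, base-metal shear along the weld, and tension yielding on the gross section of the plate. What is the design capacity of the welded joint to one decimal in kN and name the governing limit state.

Weld metal: throat = 0.707×8 = 5.656 mm, L = 2×97 = 194 mm. φR_n = 0.75 × 0.6 × 490 × 5.656 × 194 = 241.9 kN.
Base metal shear (6 mm plate): yield φR_n = 1.0×0.6×345×6×194 = 240.9 kN; rupture φR_n = 0.75×0.6×450×6×194 = 235.7 kN; take 235.7 kN (rupture).
Tension yield (gross): A_g = 81×6 = 486 mm². φR_n = 0.90 × 345 × 486 = 150.9 kN.
Governing: min(241.9, 235.7, 150.9) = 150.9 kN → gross-section yield.

150.9 kN (gross-section yield governs)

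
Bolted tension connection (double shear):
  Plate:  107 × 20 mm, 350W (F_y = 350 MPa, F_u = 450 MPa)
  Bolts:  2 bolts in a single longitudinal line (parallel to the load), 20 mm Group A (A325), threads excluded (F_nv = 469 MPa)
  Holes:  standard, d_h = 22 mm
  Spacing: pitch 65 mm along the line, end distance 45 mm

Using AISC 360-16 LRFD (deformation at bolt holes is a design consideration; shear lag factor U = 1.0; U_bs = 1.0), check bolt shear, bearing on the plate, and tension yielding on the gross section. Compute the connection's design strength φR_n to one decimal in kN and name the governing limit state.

442.0 kN (bolt shear governs)

Bolt shear: A_b = π(20)²/4 = 314.16 mm². φR_n = 0.75 × 469 × 314.16 × 2 × 2 = 442.0 kN.
Bearing (20 mm plate, F_u = 450 MPa): end bolts L_c = 45 − 22/2 = 34, R_n = min(1.2×34×20×450, 2.4×20×20×450) = 367.2 kN/bolt; interior L_c = 65 − 22 = 43, R_n = 432 kN/bolt. φR_n = 0.75 × (1×367.2 + 1×432) = 599.4 kN.
Tension yield (gross): A_g = 107×20 = 2140 mm². φR_n = 0.90 × 350 × 2140 = 674.1 kN.
Governing: min(442.0, 599.4, 674.1) = 442.0 kN → bolt shear.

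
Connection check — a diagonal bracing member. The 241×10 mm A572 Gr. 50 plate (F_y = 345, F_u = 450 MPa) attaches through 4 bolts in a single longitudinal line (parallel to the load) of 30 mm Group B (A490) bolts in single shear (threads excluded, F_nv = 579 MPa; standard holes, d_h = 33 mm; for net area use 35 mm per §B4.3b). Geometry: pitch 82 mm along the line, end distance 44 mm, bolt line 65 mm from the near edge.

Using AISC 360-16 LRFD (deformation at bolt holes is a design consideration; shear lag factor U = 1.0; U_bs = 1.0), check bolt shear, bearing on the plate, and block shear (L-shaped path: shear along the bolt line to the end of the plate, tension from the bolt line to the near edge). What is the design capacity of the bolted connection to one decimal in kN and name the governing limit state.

Bolt shear: A_b = π(30)²/4 = 706.86 mm². φR_n = 0.75 × 579 × 706.86 × 4 × 1 = 1227.8 kN.
Bearing (10 mm plate, F_u = 450 MPa): end bolts L_c = 44 − 33/2 = 27.5, R_n = min(1.2×27.5×10×450, 2.4×30×10×450) = 148.5 kN/bolt; interior L_c = 82 − 33 = 49, R_n = 264.6 kN/bolt. φR_n = 0.75 × (1×148.5 + 3×264.6) = 706.7 kN.
Block shear: shear path 1×[44+3×82] = 1×290 mm, A_gv = 2900, A_nv = 1×(290 − 3.5×35)×10 = 1675 mm²; tension to near edge: (65 − 0.5×35)×10 = 475 mm². R_n = min(0.6×450×1675, 0.6×345×2900) + 1.0×450×475 = min(452.25, 600.3) + 213.75 = 666 kN. φR_n = 0.75 × 666 = 499.5 kN.
Governing: min(1227.8, 706.7, 499.5) = 499.5 kN → block shear.

499.5 kN (block shear governs)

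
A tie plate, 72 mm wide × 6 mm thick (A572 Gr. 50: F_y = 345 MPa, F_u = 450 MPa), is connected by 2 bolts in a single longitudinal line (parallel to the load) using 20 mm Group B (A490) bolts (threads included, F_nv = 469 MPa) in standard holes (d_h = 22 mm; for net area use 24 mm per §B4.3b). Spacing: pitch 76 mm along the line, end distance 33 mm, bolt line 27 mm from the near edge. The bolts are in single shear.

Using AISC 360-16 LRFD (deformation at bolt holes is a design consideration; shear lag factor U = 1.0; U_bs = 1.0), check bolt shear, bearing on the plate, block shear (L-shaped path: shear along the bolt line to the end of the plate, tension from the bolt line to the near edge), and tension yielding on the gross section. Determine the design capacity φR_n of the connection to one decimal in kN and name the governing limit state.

119.1 kN (block shear governs)

Bolt shear: A_b = π(20)²/4 = 314.16 mm². φR_n = 0.75 × 469 × 314.16 × 2 × 1 = 221.0 kN.
Bearing (6 mm plate, F_u = 450 MPa): end bolts L_c = 33 − 22/2 = 22, R_n = min(1.2×22×6×450, 2.4×20×6×450) = 71.28 kN/bolt; interior L_c = 76 − 22 = 54, R_n = 129.6 kN/bolt. φR_n = 0.75 × (1×71.28 + 1×129.6) = 150.7 kN.
Block shear: shear path 1×[33+1×76] = 1×109 mm, A_gv = 654, A_nv = 1×(109 − 1.5×24)×6 = 438 mm²; tension to near edge: (27 − 0.5×24)×6 = 90 mm². R_n = min(0.6×450×438, 0.6×345×654) + 1.0×450×90 = min(118.26, 135.38) + 40.5 = 158.76 kN. φR_n = 0.75 × 158.76 = 119.1 kN.
Tension yield (gross): A_g = 72×6 = 432 mm². φR_n = 0.90 × 345 × 432 = 134.1 kN.
Governing: min(221.0, 150.7, 119.1, 134.1) = 119.1 kN → block shear.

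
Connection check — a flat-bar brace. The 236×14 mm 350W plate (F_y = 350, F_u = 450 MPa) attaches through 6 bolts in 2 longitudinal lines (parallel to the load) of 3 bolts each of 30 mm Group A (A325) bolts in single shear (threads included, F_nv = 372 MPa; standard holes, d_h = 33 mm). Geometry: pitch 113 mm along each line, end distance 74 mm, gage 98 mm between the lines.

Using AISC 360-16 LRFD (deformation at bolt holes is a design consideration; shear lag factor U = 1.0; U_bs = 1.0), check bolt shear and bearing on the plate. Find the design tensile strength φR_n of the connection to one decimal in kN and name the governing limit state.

Bolt shear: A_b = π(30)²/4 = 706.86 mm². φR_n = 0.75 × 372 × 706.86 × 6 × 1 = 1183.3 kN.
Bearing (14 mm plate, F_u = 450 MPa): end bolts L_c = 74 − 33/2 = 57.5, R_n = min(1.2×57.5×14×450, 2.4×30×14×450) = 434.7 kN/bolt; interior L_c = 113 − 33 = 80, R_n = 453.6 kN/bolt. φR_n = 0.75 × (2×434.7 + 4×453.6) = 2012.9 kN.
Governing: min(1183.3, 2012.9) = 1183.3 kN → bolt shear.

1183.3 kN (bolt shear governs)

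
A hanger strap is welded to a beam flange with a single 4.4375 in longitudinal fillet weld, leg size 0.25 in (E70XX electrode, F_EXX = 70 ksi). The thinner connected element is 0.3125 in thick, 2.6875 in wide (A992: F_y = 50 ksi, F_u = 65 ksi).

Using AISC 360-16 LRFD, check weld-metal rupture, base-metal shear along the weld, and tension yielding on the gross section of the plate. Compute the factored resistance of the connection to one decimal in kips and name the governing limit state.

Weld metal: throat = 0.707×0.25 = 0.17675 in, L = 4.4375 in. φR_n = 0.75 × 0.6 × 70 × 0.17675 × 4.4375 = 24.7 kips.
Base metal shear (0.3125 in plate): yield φR_n = 1.0×0.6×50×0.3125×4.4375 = 41.6 kips; rupture φR_n = 0.75×0.6×65×0.3125×4.4375 = 40.6 kips; take 40.6 kips (rupture).
Tension yield (gross): A_g = 2.6875×0.3125 = 0.83984 in². φR_n = 0.90 × 50 × 0.83984 = 37.8 kips.
Governing: min(24.7, 40.6, 37.8) = 24.7 kips → weld metal.

24.7 kips (weld metal governs)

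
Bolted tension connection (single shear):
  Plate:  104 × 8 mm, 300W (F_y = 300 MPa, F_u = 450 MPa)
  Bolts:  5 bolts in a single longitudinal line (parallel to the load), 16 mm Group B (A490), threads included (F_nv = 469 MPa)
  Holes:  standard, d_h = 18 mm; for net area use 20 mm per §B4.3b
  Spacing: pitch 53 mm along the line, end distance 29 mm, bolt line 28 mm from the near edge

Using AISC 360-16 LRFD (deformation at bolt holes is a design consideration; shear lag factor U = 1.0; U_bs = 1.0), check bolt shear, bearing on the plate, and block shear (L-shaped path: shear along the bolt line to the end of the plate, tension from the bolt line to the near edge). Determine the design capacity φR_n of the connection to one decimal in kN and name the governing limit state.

Bolt shear: A_b = π(16)²/4 = 201.06 mm². φR_n = 0.75 × 469 × 201.06 × 5 × 1 = 353.6 kN.
Bearing (8 mm plate, F_u = 450 MPa): end bolts L_c = 29 − 18/2 = 20, R_n = min(1.2×20×8×450, 2.4×16×8×450) = 86.4 kN/bolt; interior L_c = 53 − 18 = 35, R_n = 138.24 kN/bolt. φR_n = 0.75 × (1×86.4 + 4×138.24) = 479.5 kN.
Block shear: shear path 1×[29+4×53] = 1×241 mm, A_gv = 1928, A_nv = 1×(241 − 4.5×20)×8 = 1208 mm²; tension to near edge: (28 − 0.5×20)×8 = 144 mm². R_n = min(0.6×450×1208, 0.6×300×1928) + 1.0×450×144 = min(326.16, 347.04) + 64.8 = 390.96 kN. φR_n = 0.75 × 390.96 = 293.2 kN.
Governing: min(353.6, 479.5, 293.2) = 293.2 kN → block shear.

293.2 kN (block shear governs)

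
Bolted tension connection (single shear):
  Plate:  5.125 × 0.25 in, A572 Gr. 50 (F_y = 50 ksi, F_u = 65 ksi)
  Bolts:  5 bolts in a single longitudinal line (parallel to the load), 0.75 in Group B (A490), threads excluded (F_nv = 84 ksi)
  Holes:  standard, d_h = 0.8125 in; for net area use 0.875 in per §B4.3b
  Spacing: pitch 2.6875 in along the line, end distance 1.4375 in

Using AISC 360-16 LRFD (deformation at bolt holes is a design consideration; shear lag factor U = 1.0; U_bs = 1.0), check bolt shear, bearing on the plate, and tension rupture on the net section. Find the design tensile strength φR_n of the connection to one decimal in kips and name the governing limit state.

Bolt shear: A_b = π(0.75)²/4 = 0.44179 in². φR_n = 0.75 × 84 × 0.44179 × 5 × 1 = 139.2 kips.
Bearing (0.25 in plate, F_u = 65 ksi): end bolts L_c = 1.4375 − 0.8125/2 = 1.03125, R_n = min(1.2×1.03125×0.25×65, 2.4×0.75×0.25×65) = 20.109 kips/bolt; interior L_c = 2.6875 − 0.8125 = 1.875, R_n = 29.25 kips/bolt. φR_n = 0.75 × (1×20.109 + 4×29.25) = 102.8 kips.
Tension rupture (net): A_n = (5.125 − 1×0.875)×0.25 = 1.0625 in² (U = 1.0, A_e = A_n). φR_n = 0.75 × 65 × 1.0625 = 51.8 kips.
Governing: min(139.2, 102.8, 51.8) = 51.8 kips → net-section rupture.

51.8 kips (net-section rupture governs)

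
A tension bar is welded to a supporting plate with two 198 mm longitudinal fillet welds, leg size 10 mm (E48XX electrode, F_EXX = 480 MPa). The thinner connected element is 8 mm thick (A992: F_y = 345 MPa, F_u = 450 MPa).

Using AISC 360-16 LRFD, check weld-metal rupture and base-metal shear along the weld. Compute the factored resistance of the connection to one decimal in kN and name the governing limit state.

Weld metal: throat = 0.707×10 = 7.07 mm, L = 2×198 = 396 mm. φR_n = 0.75 × 0.6 × 480 × 7.07 × 396 = 604.7 kN.
Base metal shear (8 mm plate): yield φR_n = 1.0×0.6×345×8×396 = 655.8 kN; rupture φR_n = 0.75×0.6×450×8×396 = 641.5 kN; take 641.5 kN (rupture).
Governing: min(604.7, 641.5) = 604.7 kN → weld metal.

604.7 kN (weld metal governs)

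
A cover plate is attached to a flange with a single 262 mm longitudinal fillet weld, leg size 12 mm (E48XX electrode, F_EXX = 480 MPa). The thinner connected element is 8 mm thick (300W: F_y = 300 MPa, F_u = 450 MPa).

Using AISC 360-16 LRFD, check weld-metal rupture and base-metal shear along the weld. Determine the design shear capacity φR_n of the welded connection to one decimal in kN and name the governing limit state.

Weld metal: throat = 0.707×12 = 8.484 mm, L = 262 mm. φR_n = 0.75 × 0.6 × 480 × 8.484 × 262 = 480.1 kN.
Base metal shear (8 mm plate): yield φR_n = 1.0×0.6×300×8×262 = 377.3 kN; rupture φR_n = 0.75×0.6×450×8×262 = 424.4 kN; take 377.3 kN (yield).
Governing: min(480.1, 377.3) = 377.3 kN → base-metal shear.

377.3 kN (base-metal shear governs)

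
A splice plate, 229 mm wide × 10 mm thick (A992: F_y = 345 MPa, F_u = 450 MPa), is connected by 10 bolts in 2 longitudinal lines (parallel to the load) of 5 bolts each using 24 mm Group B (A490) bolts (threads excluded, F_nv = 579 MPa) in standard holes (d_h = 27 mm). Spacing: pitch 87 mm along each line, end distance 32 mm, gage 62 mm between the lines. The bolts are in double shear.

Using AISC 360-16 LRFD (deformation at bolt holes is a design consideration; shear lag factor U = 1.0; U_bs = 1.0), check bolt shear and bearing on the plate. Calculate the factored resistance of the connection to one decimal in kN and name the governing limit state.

1705.1 kN (bearing governs)

Bolt shear: A_b = π(24)²/4 = 452.39 mm². φR_n = 0.75 × 579 × 452.39 × 10 × 2 = 3929.0 kN.
Bearing (10 mm plate, F_u = 450 MPa): end bolts L_c = 32 − 27/2 = 18.5, R_n = min(1.2×18.5×10×450, 2.4×24×10×450) = 99.9 kN/bolt; interior L_c = 87 − 27 = 60, R_n = 259.2 kN/bolt. φR_n = 0.75 × (2×99.9 + 8×259.2) = 1705.1 kN.
Governing: min(3929.0, 1705.1) = 1705.1 kN → bearing.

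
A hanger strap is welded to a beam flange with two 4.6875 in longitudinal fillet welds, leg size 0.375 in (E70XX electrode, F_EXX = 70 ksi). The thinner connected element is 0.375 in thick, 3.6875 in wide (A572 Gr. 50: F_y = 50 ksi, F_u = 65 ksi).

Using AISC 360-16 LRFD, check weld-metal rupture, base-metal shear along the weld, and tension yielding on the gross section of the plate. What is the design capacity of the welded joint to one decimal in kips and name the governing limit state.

Weld metal: throat = 0.707×0.375 = 0.26513 in, L = 2×4.6875 = 9.375 in. φR_n = 0.75 × 0.6 × 70 × 0.26513 × 9.375 = 78.3 kips.
Base metal shear (0.375 in plate): yield φR_n = 1.0×0.6×50×0.375×9.375 = 105.5 kips; rupture φR_n = 0.75×0.6×65×0.375×9.375 = 102.8 kips; take 102.8 kips (rupture).
Tension yield (gross): A_g = 3.6875×0.375 = 1.3828 in². φR_n = 0.90 × 50 × 1.3828 = 62.2 kips.
Governing: min(78.3, 102.8, 62.2) = 62.2 kips → gross-section yield.

62.2 kips (gross-section yield governs)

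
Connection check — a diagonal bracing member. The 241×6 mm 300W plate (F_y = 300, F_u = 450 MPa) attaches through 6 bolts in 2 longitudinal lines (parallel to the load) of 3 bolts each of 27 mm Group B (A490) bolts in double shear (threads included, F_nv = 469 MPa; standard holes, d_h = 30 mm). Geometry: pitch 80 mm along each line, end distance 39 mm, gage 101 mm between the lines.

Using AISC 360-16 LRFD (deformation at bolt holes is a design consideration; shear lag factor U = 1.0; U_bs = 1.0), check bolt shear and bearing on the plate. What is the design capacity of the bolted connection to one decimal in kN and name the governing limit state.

602.6 kN (bearing governs)

Bolt shear: A_b = π(27)²/4 = 572.56 mm². φR_n = 0.75 × 469 × 572.56 × 6 × 2 = 2416.8 kN.
Bearing (6 mm plate, F_u = 450 MPa): end bolts L_c = 39 − 30/2 = 24, R_n = min(1.2×24×6×450, 2.4×27×6×450) = 77.76 kN/bolt; interior L_c = 80 − 30 = 50, R_n = 162 kN/bolt. φR_n = 0.75 × (2×77.76 + 4×162) = 602.6 kN.
Governing: min(2416.8, 602.6) = 602.6 kN → bearing.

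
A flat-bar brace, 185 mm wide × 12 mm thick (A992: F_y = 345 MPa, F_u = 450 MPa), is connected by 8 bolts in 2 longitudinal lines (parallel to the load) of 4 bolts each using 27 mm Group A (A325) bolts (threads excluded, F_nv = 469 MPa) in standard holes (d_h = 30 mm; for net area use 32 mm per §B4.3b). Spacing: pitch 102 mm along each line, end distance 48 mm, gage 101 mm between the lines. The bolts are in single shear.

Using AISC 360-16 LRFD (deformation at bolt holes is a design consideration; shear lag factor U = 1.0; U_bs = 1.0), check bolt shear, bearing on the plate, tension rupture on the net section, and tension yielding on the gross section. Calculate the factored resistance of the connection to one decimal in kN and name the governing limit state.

490.1 kN (net-section rupture governs)

Bolt shear: A_b = π(27)²/4 = 572.56 mm². φR_n = 0.75 × 469 × 572.56 × 8 × 1 = 1611.2 kN.
Bearing (12 mm plate, F_u = 450 MPa): end bolts L_c = 48 − 30/2 = 33, R_n = min(1.2×33×12×450, 2.4×27×12×450) = 213.84 kN/bolt; interior L_c = 102 − 30 = 72, R_n = 349.92 kN/bolt. φR_n = 0.75 × (2×213.84 + 6×349.92) = 1895.4 kN.
Tension rupture (net): A_n = (185 − 2×32)×12 = 1452 mm² (U = 1.0, A_e = A_n). φR_n = 0.75 × 450 × 1452 = 490.1 kN.
Tension yield (gross): A_g = 185×12 = 2220 mm². φR_n = 0.90 × 345 × 2220 = 689.3 kN.
Governing: min(1611.2, 1895.4, 490.1, 689.3) = 490.1 kN → net-section rupture.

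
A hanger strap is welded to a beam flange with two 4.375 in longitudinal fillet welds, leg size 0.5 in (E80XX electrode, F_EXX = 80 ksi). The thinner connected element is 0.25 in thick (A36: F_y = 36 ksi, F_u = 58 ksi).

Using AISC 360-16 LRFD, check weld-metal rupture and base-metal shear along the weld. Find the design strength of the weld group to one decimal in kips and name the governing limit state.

47.3 kips (base-metal shear governs)

Weld metal: throat = 0.707×0.5 = 0.3535 in, L = 2×4.375 = 8.75 in. φR_n = 0.75 × 0.6 × 80 × 0.3535 × 8.75 = 111.4 kips.
Base metal shear (0.25 in plate): yield φR_n = 1.0×0.6×36×0.25×8.75 = 47.3 kips; rupture φR_n = 0.75×0.6×58×0.25×8.75 = 57.1 kips; take 47.3 kips (yield).
Governing: min(111.4, 47.3) = 47.3 kips → base-metal shear.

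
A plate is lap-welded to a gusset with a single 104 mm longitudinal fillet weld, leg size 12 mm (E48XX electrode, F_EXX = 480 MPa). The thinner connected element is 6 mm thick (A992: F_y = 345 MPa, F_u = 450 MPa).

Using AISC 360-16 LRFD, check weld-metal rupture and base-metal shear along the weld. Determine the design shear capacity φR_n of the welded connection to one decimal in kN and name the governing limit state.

126.4 kN (base-metal shear governs)

Weld metal: throat = 0.707×12 = 8.484 mm, L = 104 mm. φR_n = 0.75 × 0.6 × 480 × 8.484 × 104 = 190.6 kN.
Base metal shear (6 mm plate): yield φR_n = 1.0×0.6×345×6×104 = 129.2 kN; rupture φR_n = 0.75×0.6×450×6×104 = 126.4 kN; take 126.4 kN (rupture).
Governing: min(190.6, 126.4) = 126.4 kN → base-metal shear.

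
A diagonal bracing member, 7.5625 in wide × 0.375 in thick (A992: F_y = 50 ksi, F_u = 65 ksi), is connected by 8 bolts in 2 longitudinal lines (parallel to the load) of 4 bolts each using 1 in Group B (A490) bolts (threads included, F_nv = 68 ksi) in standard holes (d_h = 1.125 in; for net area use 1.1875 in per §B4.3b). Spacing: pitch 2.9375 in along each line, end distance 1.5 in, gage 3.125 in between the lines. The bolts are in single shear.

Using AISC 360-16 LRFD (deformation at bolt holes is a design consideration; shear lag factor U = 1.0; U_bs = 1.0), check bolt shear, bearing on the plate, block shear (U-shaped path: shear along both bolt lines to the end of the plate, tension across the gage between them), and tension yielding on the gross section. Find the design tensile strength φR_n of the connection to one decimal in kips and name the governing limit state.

127.6 kips (gross-section yield governs)

Bolt shear: A_b = π(1)²/4 = 0.7854 in². φR_n = 0.75 × 68 × 0.7854 × 8 × 1 = 320.4 kips.
Bearing (0.375 in plate, F_u = 65 ksi): end bolts L_c = 1.5 − 1.125/2 = 0.9375, R_n = min(1.2×0.9375×0.375×65, 2.4×1×0.375×65) = 27.422 kips/bolt; interior L_c = 2.9375 − 1.125 = 1.8125, R_n = 53.016 kips/bolt. φR_n = 0.75 × (2×27.422 + 6×53.016) = 279.7 kips.
Block shear: shear path 2×[1.5+3×2.9375] = 2×10.3125 in, A_gv = 7.7344, A_nv = 2×(10.3125 − 3.5×1.1875)×0.375 = 4.6172 in²; tension across gage: (3.125 − 1×1.1875)×0.375 = 0.72656 in². R_n = min(0.6×65×4.6172, 0.6×50×7.7344) + 1.0×65×0.72656 = min(180.07, 232.03) + 47.226 = 227.3 kips. φR_n = 0.75 × 227.3 = 170.5 kips.
Tension yield (gross): A_g = 7.5625×0.375 = 2.8359 in². φR_n = 0.90 × 50 × 2.8359 = 127.6 kips.
Governing: min(320.4, 279.7, 170.5, 127.6) = 127.6 kips → gross-section yield.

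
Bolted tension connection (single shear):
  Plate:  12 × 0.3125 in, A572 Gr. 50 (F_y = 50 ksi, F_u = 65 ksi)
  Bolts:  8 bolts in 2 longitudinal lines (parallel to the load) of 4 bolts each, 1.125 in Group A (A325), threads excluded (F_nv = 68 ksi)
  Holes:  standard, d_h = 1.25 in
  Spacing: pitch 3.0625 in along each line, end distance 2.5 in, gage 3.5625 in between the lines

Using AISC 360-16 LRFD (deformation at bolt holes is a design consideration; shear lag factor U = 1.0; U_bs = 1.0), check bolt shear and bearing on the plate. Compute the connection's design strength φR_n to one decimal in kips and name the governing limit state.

Bolt shear: A_b = π(1.125)²/4 = 0.99402 in². φR_n = 0.75 × 68 × 0.99402 × 8 × 1 = 405.6 kips.
Bearing (0.3125 in plate, F_u = 65 ksi): end bolts L_c = 2.5 − 1.25/2 = 1.875, R_n = min(1.2×1.875×0.3125×65, 2.4×1.125×0.3125×65) = 45.703 kips/bolt; interior L_c = 3.0625 − 1.25 = 1.8125, R_n = 44.18 kips/bolt. φR_n = 0.75 × (2×45.703 + 6×44.18) = 267.4 kips.
Governing: min(405.6, 267.4) = 267.4 kips → bearing.

267.4 kips (bearing governs)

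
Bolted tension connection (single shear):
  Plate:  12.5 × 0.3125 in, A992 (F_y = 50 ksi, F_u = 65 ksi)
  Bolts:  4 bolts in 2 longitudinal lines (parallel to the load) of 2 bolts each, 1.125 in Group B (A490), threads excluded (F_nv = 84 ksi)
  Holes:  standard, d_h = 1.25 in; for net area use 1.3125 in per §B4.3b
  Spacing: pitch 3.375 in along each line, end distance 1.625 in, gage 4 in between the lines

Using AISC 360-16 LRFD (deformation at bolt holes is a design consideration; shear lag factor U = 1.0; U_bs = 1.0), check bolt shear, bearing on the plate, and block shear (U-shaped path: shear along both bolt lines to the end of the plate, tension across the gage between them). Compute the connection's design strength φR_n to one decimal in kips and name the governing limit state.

Bolt shear: A_b = π(1.125)²/4 = 0.99402 in². φR_n = 0.75 × 84 × 0.99402 × 4 × 1 = 250.5 kips.
Bearing (0.3125 in plate, F_u = 65 ksi): end bolts L_c = 1.625 − 1.25/2 = 1, R_n = min(1.2×1×0.3125×65, 2.4×1.125×0.3125×65) = 24.375 kips/bolt; interior L_c = 3.375 − 1.25 = 2.125, R_n = 51.797 kips/bolt. φR_n = 0.75 × (2×24.375 + 2×51.797) = 114.3 kips.
Block shear: shear path 2×[1.625+1×3.375] = 2×5 in, A_gv = 3.125, A_nv = 2×(5 − 1.5×1.3125)×0.3125 = 1.8945 in²; tension across gage: (4 − 1×1.3125)×0.3125 = 0.83984 in². R_n = min(0.6×65×1.8945, 0.6×50×3.125) + 1.0×65×0.83984 = min(73.886, 93.75) + 54.59 = 128.48 kips. φR_n = 0.75 × 128.48 = 96.4 kips.
Governing: min(250.5, 114.3, 96.4) = 96.4 kips → block shear.

96.4 kips (block shear governs)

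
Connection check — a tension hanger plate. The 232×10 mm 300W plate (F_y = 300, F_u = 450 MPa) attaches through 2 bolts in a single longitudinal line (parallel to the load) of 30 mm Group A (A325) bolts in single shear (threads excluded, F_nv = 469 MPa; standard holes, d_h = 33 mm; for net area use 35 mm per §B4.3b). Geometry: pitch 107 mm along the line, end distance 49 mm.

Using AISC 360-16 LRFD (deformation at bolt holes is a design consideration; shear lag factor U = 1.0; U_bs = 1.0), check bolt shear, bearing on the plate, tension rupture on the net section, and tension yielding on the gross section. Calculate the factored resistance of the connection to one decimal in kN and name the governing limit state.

Bolt shear: A_b = π(30)²/4 = 706.86 mm². φR_n = 0.75 × 469 × 706.86 × 2 × 1 = 497.3 kN.
Bearing (10 mm plate, F_u = 450 MPa): end bolts L_c = 49 − 33/2 = 32.5, R_n = min(1.2×32.5×10×450, 2.4×30×10×450) = 175.5 kN/bolt; interior L_c = 107 − 33 = 74, R_n = 324 kN/bolt. φR_n = 0.75 × (1×175.5 + 1×324) = 374.6 kN.
Tension rupture (net): A_n = (232 − 1×35)×10 = 1970 mm² (U = 1.0, A_e = A_n). φR_n = 0.75 × 450 × 1970 = 664.9 kN.
Tension yield (gross): A_g = 232×10 = 2320 mm². φR_n = 0.90 × 300 × 2320 = 626.4 kN.
Governing: min(497.3, 374.6, 664.9, 626.4) = 374.6 kN → bearing.

374.6 kN (bearing governs)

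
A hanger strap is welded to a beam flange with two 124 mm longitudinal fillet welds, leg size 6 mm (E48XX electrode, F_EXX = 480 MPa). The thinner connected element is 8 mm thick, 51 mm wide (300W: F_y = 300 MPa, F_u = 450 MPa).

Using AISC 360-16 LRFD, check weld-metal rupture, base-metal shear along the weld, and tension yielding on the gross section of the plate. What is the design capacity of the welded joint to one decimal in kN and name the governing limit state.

Weld metal: throat = 0.707×6 = 4.242 mm, L = 2×124 = 248 mm. φR_n = 0.75 × 0.6 × 480 × 4.242 × 248 = 227.2 kN.
Base metal shear (8 mm plate): yield φR_n = 1.0×0.6×300×8×248 = 357.1 kN; rupture φR_n = 0.75×0.6×450×8×248 = 401.8 kN; take 357.1 kN (yield).
Tension yield (gross): A_g = 51×8 = 408 mm². φR_n = 0.90 × 300 × 408 = 110.2 kN.
Governing: min(227.2, 357.1, 110.2) = 110.2 kN → gross-section yield.

110.2 kN (gross-section yield governs)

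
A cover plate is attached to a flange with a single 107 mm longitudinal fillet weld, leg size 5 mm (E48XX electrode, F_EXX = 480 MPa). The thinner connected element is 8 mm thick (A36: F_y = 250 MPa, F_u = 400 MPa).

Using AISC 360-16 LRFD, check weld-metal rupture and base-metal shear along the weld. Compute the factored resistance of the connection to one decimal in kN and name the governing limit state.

Weld metal: throat = 0.707×5 = 3.535 mm, L = 107 mm. φR_n = 0.75 × 0.6 × 480 × 3.535 × 107 = 81.7 kN.
Base metal shear (8 mm plate): yield φR_n = 1.0×0.6×250×8×107 = 128.4 kN; rupture φR_n = 0.75×0.6×400×8×107 = 154.1 kN; take 128.4 kN (yield).
Governing: min(81.7, 128.4) = 81.7 kN → weld metal.

81.7 kN (weld metal governs)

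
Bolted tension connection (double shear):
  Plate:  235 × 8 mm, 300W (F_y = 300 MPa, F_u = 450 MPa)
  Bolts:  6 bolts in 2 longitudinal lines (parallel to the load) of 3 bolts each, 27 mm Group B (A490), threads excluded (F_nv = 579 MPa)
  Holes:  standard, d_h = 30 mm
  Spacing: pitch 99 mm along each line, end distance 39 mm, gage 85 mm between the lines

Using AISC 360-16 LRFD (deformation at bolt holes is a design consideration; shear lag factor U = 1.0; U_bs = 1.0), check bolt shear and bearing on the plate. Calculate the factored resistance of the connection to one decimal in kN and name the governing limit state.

855.4 kN (bearing governs)

Bolt shear: A_b = π(27)²/4 = 572.56 mm². φR_n = 0.75 × 579 × 572.56 × 6 × 2 = 2983.6 kN.
Bearing (8 mm plate, F_u = 450 MPa): end bolts L_c = 39 − 30/2 = 24, R_n = min(1.2×24×8×450, 2.4×27×8×450) = 103.68 kN/bolt; interior L_c = 99 − 30 = 69, R_n = 233.28 kN/bolt. φR_n = 0.75 × (2×103.68 + 4×233.28) = 855.4 kN.
Governing: min(2983.6, 855.4) = 855.4 kN → bearing.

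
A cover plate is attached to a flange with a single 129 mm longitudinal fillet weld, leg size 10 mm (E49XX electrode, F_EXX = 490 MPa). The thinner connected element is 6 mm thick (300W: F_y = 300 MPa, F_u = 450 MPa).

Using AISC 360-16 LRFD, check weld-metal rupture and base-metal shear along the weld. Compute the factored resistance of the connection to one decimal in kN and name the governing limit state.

Weld metal: throat = 0.707×10 = 7.07 mm, L = 129 mm. φR_n = 0.75 × 0.6 × 490 × 7.07 × 129 = 201.1 kN.
Base metal shear (6 mm plate): yield φR_n = 1.0×0.6×300×6×129 = 139.3 kN; rupture φR_n = 0.75×0.6×450×6×129 = 156.7 kN; take 139.3 kN (yield).
Governing: min(201.1, 139.3) = 139.3 kN → base-metal shear.

139.3 kN (base-metal shear governs)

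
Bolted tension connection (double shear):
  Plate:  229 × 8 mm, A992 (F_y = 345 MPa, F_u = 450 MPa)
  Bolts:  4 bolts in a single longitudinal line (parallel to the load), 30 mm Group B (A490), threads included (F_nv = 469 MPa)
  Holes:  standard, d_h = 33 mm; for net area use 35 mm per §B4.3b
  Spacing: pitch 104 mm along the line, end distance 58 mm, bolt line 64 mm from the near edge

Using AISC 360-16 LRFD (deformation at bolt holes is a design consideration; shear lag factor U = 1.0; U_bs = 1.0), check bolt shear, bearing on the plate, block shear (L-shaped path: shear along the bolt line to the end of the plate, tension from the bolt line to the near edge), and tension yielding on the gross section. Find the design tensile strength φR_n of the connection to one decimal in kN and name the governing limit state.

526.5 kN (block shear governs)

Bolt shear: A_b = π(30)²/4 = 706.86 mm². φR_n = 0.75 × 469 × 706.86 × 4 × 2 = 1989.1 kN.
Bearing (8 mm plate, F_u = 450 MPa): end bolts L_c = 58 − 33/2 = 41.5, R_n = min(1.2×41.5×8×450, 2.4×30×8×450) = 179.28 kN/bolt; interior L_c = 104 − 33 = 71, R_n = 259.2 kN/bolt. φR_n = 0.75 × (1×179.28 + 3×259.2) = 717.7 kN.
Block shear: shear path 1×[58+3×104] = 1×370 mm, A_gv = 2960, A_nv = 1×(370 − 3.5×35)×8 = 1980 mm²; tension to near edge: (64 − 0.5×35)×8 = 372 mm². R_n = min(0.6×450×1980, 0.6×345×2960) + 1.0×450×372 = min(534.6, 612.72) + 167.4 = 702 kN. φR_n = 0.75 × 702 = 526.5 kN.
Tension yield (gross): A_g = 229×8 = 1832 mm². φR_n = 0.90 × 345 × 1832 = 568.8 kN.
Governing: min(1989.1, 717.7, 526.5, 568.8) = 526.5 kN → block shear.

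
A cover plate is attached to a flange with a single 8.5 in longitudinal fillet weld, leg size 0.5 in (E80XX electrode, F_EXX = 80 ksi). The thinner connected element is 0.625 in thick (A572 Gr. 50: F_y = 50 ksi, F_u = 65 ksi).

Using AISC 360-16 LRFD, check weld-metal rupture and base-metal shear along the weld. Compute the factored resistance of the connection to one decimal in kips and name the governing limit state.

108.2 kips (weld metal governs)

Weld metal: throat = 0.707×0.5 = 0.3535 in, L = 8.5 in. φR_n = 0.75 × 0.6 × 80 × 0.3535 × 8.5 = 108.2 kips.
Base metal shear (0.625 in plate): yield φR_n = 1.0×0.6×50×0.625×8.5 = 159.4 kips; rupture φR_n = 0.75×0.6×65×0.625×8.5 = 155.4 kips; take 155.4 kips (rupture).
Governing: min(108.2, 155.4) = 108.2 kips → weld metal.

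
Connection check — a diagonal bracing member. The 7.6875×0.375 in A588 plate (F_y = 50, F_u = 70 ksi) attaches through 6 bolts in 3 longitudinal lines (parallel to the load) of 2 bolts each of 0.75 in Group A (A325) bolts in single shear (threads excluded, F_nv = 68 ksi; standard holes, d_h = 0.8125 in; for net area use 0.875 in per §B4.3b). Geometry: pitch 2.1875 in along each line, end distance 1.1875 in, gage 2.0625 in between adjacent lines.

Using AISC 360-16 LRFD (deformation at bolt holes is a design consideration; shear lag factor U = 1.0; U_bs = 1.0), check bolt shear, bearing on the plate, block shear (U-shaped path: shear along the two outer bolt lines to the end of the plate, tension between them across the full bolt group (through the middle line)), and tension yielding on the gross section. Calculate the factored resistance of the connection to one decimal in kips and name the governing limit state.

Bolt shear: A_b = π(0.75)²/4 = 0.44179 in². φR_n = 0.75 × 68 × 0.44179 × 6 × 1 = 135.2 kips.
Bearing (0.375 in plate, F_u = 70 ksi): end bolts L_c = 1.1875 − 0.8125/2 = 0.78125, R_n = min(1.2×0.78125×0.375×70, 2.4×0.75×0.375×70) = 24.609 kips/bolt; interior L_c = 2.1875 − 0.8125 = 1.375, R_n = 43.313 kips/bolt. φR_n = 0.75 × (3×24.609 + 3×43.313) = 152.8 kips.
Block shear: shear path 2×[1.1875+1×2.1875] = 2×3.375 in, A_gv = 2.5313, A_nv = 2×(3.375 − 1.5×0.875)×0.375 = 1.5469 in²; tension across gage: (4.125 − 2×0.875)×0.375 = 0.89063 in². R_n = min(0.6×70×1.5469, 0.6×50×2.5313) + 1.0×70×0.89063 = min(64.97, 75.939) + 62.344 = 127.31 kips. φR_n = 0.75 × 127.31 = 95.5 kips.
Tension yield (gross): A_g = 7.6875×0.375 = 2.8828 in². φR_n = 0.90 × 50 × 2.8828 = 129.7 kips.
Governing: min(135.2, 152.8, 95.5, 129.7) = 95.5 kips → block shear.

95.5 kips (block shear governs)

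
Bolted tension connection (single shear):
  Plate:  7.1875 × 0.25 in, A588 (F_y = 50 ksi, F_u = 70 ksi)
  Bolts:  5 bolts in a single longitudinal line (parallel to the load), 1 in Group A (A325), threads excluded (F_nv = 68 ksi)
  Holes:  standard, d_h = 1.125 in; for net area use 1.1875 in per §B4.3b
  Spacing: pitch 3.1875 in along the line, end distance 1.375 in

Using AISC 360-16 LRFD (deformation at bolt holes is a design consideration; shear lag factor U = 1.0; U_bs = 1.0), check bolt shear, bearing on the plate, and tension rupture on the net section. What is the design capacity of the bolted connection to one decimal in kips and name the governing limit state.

78.8 kips (net-section rupture governs)

Bolt shear: A_b = π(1)²/4 = 0.7854 in². φR_n = 0.75 × 68 × 0.7854 × 5 × 1 = 200.3 kips.
Bearing (0.25 in plate, F_u = 70 ksi): end bolts L_c = 1.375 − 1.125/2 = 0.8125, R_n = min(1.2×0.8125×0.25×70, 2.4×1×0.25×70) = 17.063 kips/bolt; interior L_c = 3.1875 − 1.125 = 2.0625, R_n = 42 kips/bolt. φR_n = 0.75 × (1×17.063 + 4×42) = 138.8 kips.
Tension rupture (net): A_n = (7.1875 − 1×1.1875)×0.25 = 1.5 in² (U = 1.0, A_e = A_n). φR_n = 0.75 × 70 × 1.5 = 78.8 kips.
Governing: min(200.3, 138.8, 78.8) = 78.8 kips → net-section rupture.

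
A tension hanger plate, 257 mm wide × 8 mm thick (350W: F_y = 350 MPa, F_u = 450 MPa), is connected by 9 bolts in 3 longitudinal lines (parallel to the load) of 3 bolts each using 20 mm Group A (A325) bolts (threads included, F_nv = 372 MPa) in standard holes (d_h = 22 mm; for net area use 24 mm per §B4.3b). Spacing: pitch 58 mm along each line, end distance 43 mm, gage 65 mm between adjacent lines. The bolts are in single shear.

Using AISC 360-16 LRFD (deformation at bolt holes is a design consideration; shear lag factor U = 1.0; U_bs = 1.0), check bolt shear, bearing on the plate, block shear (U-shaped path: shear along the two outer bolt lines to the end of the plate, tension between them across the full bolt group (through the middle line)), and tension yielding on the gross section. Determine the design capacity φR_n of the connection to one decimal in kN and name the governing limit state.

542.2 kN (block shear governs)

Bolt shear: A_b = π(20)²/4 = 314.16 mm². φR_n = 0.75 × 372 × 314.16 × 9 × 1 = 788.9 kN.
Bearing (8 mm plate, F_u = 450 MPa): end bolts L_c = 43 − 22/2 = 32, R_n = min(1.2×32×8×450, 2.4×20×8×450) = 138.24 kN/bolt; interior L_c = 58 − 22 = 36, R_n = 155.52 kN/bolt. φR_n = 0.75 × (3×138.24 + 6×155.52) = 1010.9 kN.
Block shear: shear path 2×[43+2×58] = 2×159 mm, A_gv = 2544, A_nv = 2×(159 − 2.5×24)×8 = 1584 mm²; tension across gage: (130 − 2×24)×8 = 656 mm². R_n = min(0.6×450×1584, 0.6×350×2544) + 1.0×450×656 = min(427.68, 534.24) + 295.2 = 722.88 kN. φR_n = 0.75 × 722.88 = 542.2 kN.
Tension yield (gross): A_g = 257×8 = 2056 mm². φR_n = 0.90 × 350 × 2056 = 647.6 kN.
Governing: min(788.9, 1010.9, 542.2, 647.6) = 542.2 kN → block shear.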